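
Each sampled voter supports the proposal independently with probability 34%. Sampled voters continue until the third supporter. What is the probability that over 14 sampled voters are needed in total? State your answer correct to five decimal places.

Needing more than 14 sampled voters ⇔ fewer than 3 successes in the first 14. With X ~ Binomial(14, 0.34), P(Y > 14) = P(X ≤ 2).
  k=0: C(14,0)·0.34^0·0.66^14 = 0.0029759
  k=1: C(14,1)·0.34^1·0.66^13 = 0.0214624
  k=2: C(14,2)·0.34^2·0.66^12 = 0.0718665
P(X ≤ 2) = 0.0963048

0.09630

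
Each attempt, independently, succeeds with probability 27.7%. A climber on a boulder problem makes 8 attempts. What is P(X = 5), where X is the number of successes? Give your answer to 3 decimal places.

X ~ Binomial(n=8, p=0.277).
P(X=5) = C(8,5) · p^5 · (1−p)^3
= 56 · 0.0016308 · 0.37793 = 0.03451

0.035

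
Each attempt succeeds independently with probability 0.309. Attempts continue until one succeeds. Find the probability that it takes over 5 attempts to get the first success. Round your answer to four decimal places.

0.1575

Y = number of attempts to the first success; geometric, p = 0.309.
P(Y > 5) = P(first 5 all fail) = (1−p)^5 = 0.157540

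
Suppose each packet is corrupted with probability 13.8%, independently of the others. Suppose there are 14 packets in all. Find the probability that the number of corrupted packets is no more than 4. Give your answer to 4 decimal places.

X ~ Binomial(14, 0.138); P(X ≤ 4) = Σ C(14,k) p^k (1−p)^(14−k) over k:
  k=0: C(14,0)·0.138^0·0.862^14 = 0.125055
  k=1: C(14,1)·0.138^1·0.862^13 = 0.280286
  k=2: C(14,2)·0.138^2·0.862^12 = 0.291667
  k=3: C(14,3)·0.138^3·0.862^11 = 0.186775
  k=4: C(14,4)·0.138^4·0.862^10 = 0.082229
Total = 0.966011

0.9660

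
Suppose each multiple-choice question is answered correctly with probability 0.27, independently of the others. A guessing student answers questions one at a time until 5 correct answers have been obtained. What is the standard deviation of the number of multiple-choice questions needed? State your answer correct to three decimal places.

Y = total multiple-choice questions until the fifth success; negative binomial with r=5, p=0.27.
SD(Y) = √[r(1−p)/p²] = √(50.06859) = 7.07592

7.076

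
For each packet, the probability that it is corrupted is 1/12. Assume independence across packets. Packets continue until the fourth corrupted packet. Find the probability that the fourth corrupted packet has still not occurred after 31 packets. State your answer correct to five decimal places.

Needing more than 31 packets ⇔ fewer than 4 successes in the first 31. With X ~ Binomial(31, 0.083333), P(Y > 31) = P(X ≤ 3).
  k=0: C(31,0)·0.083333^0·0.916667^31 = 0.0673837
  k=1: C(31,1)·0.083333^1·0.916667^30 = 0.1898994
  k=2: C(31,2)·0.083333^2·0.916667^29 = 0.2589537
  k=3: C(31,3)·0.083333^3·0.916667^28 = 0.2275654
P(X ≤ 3) = 0.7438022

0.74380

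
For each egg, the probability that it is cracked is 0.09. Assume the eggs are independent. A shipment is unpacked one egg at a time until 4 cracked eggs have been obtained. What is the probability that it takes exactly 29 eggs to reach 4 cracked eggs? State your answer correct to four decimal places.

0.0203

Y = trial on which the fourth success occurs; negative binomial, r=4, p=0.09.
P(Y=29) = C(28,3) · p^4 · (1−p)^25
= 3276 · 6.561e-05 · 0.094631 = 0.020340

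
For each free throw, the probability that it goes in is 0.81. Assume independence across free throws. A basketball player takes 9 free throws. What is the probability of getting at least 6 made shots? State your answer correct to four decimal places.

0.9270

X ~ Binomial(9, 0.81); P(X ≥ 6) = Σ C(9,k) p^k (1−p)^(9−k) over k:
  k=6: C(9,6)·0.81^6·0.19^3 = 0.162723
  k=7: C(9,7)·0.81^7·0.19^2 = 0.297307
  k=8: C(9,8)·0.81^8·0.19^1 = 0.316866
  k=9: C(9,9)·0.81^9·0.19^0 = 0.150095
Total = 0.926991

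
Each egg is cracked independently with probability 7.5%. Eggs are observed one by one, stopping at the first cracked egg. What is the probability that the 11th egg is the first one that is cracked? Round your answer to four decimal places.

Geometric (trials to first success), p = 0.075.
P(Y = 11) = (1−p)^10 · p = 0.45858 · 0.075 = 0.034394

0.0344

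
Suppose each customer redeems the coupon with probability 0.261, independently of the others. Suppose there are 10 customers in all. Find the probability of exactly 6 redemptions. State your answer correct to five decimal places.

0.01980

X ~ Binomial(n=10, p=0.261).
P(X=6) = C(10,6) · p^6 · (1−p)^4
= 210 · 0.00031611 · 0.29825 = 0.0197989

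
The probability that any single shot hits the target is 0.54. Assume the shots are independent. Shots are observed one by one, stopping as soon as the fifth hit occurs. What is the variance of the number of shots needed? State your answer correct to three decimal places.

Y = total shots until the fifth success; negative binomial with r=5, p=0.54.
Var(Y) = r(1−p)/p² = 5·0.46 / 0.54² = 7.88752

7.888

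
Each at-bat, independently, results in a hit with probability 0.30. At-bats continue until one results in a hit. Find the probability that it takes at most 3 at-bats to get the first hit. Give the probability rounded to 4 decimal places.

0.6570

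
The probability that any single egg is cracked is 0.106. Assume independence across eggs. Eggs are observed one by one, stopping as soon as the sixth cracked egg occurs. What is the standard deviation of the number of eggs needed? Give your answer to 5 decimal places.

Y = total eggs until the sixth success; negative binomial with r=6, p=0.106.
SD(Y) = √[r(1−p)/p²] = √(477.3940904) = 21.8493499

21.84935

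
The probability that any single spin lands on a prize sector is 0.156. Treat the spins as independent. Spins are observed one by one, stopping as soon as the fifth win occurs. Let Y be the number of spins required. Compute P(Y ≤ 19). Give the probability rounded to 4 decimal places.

Finishing within 19 spins ⇔ at least 5 successes in the first 19. With X ~ Binomial(19, 0.156), P(Y ≤ 19) = 1 − P(X ≤ 4).
  k=0: C(19,0)·0.156^0·0.844^19 = 0.039857
  k=1: C(19,1)·0.156^1·0.844^18 = 0.139972
  k=2: C(19,2)·0.156^2·0.844^17 = 0.232845
  k=3: C(19,3)·0.156^3·0.844^16 = 0.243880
  k=4: C(19,4)·0.156^4·0.844^15 = 0.180310
1 − 0.836864 = 0.163136

0.1631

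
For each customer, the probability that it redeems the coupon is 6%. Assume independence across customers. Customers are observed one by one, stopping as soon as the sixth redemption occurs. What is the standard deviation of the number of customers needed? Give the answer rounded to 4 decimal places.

39.5811

Y = total customers until the sixth success; negative binomial with r=6, p=0.06.
SD(Y) = √[r(1−p)/p²] = √(1566.666667) = 39.581140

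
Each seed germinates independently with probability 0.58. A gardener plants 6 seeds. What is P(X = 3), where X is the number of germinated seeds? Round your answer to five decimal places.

X ~ Binomial(n=6, p=0.58).
P(X=3) = C(6,3) · p^3 · (1−p)^3
= 20 · 0.19511 · 0.074088 = 0.2891092

0.28911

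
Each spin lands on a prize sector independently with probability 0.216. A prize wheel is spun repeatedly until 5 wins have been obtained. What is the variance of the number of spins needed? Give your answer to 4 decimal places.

84.0192

Y = total spins until the fifth success; negative binomial with r=5, p=0.216.
Var(Y) = r(1−p)/p² = 5·0.784 / 0.216² = 84.019204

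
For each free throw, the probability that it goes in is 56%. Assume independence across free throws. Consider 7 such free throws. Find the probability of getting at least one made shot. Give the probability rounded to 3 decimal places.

P(at least one) = 1 − P(none) = 1 − (1 − 0.56)^7
= 1 − 0.00319 = 0.99681

0.997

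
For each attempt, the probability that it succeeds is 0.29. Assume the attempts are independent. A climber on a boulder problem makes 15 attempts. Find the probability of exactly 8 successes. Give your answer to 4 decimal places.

0.0293

X ~ Binomial(n=15, p=0.29).
P(X=8) = C(15,8) · p^8 · (1−p)^7
= 6435 · 5.0025e-05 · 0.090951 = 0.029278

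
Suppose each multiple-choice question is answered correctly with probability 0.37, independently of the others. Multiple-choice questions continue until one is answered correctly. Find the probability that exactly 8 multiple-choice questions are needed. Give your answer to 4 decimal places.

Geometric (trials to first success), p = 0.37.
P(Y = 8) = (1−p)^7 · p = 0.03939 · 0.37 = 0.014574

0.0146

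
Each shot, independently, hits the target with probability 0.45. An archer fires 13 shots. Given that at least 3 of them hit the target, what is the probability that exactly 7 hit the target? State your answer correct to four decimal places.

0.1824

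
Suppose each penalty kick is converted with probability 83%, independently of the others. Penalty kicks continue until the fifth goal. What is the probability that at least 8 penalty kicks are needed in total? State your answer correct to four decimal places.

Needing more than 7 penalty kicks ⇔ fewer than 5 successes in the first 7. With X ~ Binomial(7, 0.83), P(Y > 7) = P(X ≤ 4).
  k=0: C(7,0)·0.83^0·0.17^7 = 0.000004
  k=1: C(7,1)·0.83^1·0.17^6 = 0.000140
  k=2: C(7,2)·0.83^2·0.17^5 = 0.002054
  k=3: C(7,3)·0.83^3·0.17^4 = 0.016715
  k=4: C(7,4)·0.83^4·0.17^3 = 0.081607
P(X ≤ 4) = 0.100520

0.1005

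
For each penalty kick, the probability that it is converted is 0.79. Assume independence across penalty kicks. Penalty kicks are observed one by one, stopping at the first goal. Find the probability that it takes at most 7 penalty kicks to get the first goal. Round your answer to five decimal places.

0.99998

Y = number of penalty kicks to the first success; geometric, p = 0.79.
P(Y ≤ 7) = 1 − (1−p)^7 = 1 − 0.0000180 = 0.9999820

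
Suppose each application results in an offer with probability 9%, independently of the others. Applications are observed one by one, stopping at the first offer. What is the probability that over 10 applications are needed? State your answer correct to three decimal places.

0.389

Y = number of applications to the first success; geometric, p = 0.09.
P(Y > 10) = P(first 10 all fail) = (1−p)^10 = 0.38942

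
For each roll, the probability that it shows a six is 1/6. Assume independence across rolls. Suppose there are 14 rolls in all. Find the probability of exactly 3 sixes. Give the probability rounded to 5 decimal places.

X ~ Binomial(n=14, p=0.166667).
P(X=3) = C(14,3) · p^3 · (1−p)^11
= 364 · 0.0046296 · 0.13459 = 0.2268057

0.22681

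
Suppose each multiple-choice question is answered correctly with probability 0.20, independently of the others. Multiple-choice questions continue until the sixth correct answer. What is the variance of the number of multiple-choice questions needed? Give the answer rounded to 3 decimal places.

120.000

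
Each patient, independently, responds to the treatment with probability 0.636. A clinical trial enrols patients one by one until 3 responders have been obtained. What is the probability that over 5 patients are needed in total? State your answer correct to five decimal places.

Needing more than 5 patients ⇔ fewer than 3 successes in the first 5. With X ~ Binomial(5, 0.636), P(Y > 5) = P(X ≤ 2).
  k=0: C(5,0)·0.636^0·0.364^5 = 0.0063901
  k=1: C(5,1)·0.636^1·0.364^4 = 0.0558255
  k=2: C(5,2)·0.636^2·0.364^3 = 0.1950825
P(X ≤ 2) = 0.2572981

0.25730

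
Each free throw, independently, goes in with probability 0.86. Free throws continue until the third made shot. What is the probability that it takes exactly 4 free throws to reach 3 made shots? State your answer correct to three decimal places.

0.267

Y = trial on which the third success occurs; negative binomial, r=3, p=0.86.
P(Y=4) = C(3,2) · p^3 · (1−p)^1
= 3 · 0.63606 · 0.14 = 0.26714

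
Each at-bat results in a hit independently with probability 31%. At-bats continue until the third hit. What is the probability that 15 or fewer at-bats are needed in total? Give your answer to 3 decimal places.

0.889

Finishing within 15 at-bats ⇔ at least 3 successes in the first 15. With X ~ Binomial(15, 0.31), P(Y ≤ 15) = 1 − P(X ≤ 2).
  k=0: C(15,0)·0.31^0·0.69^15 = 0.00383
  k=1: C(15,1)·0.31^1·0.69^14 = 0.02578
  k=2: C(15,2)·0.31^2·0.69^13 = 0.08109
1 − 0.11070 = 0.88930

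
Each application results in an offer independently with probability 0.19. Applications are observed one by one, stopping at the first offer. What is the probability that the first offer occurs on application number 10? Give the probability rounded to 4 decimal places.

0.0285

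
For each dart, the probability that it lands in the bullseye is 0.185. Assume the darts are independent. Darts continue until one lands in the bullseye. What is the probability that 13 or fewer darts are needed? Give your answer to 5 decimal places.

0.93001

Y = number of darts to the first success; geometric, p = 0.185.
P(Y ≤ 13) = 1 − (1−p)^13 = 1 − 0.0699921 = 0.9300079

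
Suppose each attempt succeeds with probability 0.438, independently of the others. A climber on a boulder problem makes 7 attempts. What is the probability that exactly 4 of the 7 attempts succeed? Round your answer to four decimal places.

X ~ Binomial(n=7, p=0.438).
P(X=4) = C(7,4) · p^4 · (1−p)^3
= 35 · 0.036804 · 0.1775 = 0.228651

0.2287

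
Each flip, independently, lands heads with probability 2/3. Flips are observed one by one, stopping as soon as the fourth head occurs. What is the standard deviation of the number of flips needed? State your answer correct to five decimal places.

1.73205

Y = total flips until the fourth success; negative binomial with r=4, p=0.666667.
SD(Y) = √[r(1−p)/p²] = √(3.0000000) = 1.7320508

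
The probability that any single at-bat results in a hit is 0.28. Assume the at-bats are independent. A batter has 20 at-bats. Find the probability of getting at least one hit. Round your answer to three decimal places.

P(at least one) = 1 − P(none) = 1 − (1 − 0.28)^20
= 1 − 0.00140 = 0.99860

0.999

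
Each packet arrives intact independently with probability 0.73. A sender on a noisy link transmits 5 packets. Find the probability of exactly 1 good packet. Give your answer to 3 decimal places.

0.019

X ~ Binomial(n=5, p=0.73).
P(X=1) = C(5,1) · p^1 · (1−p)^4
= 5 · 0.73 · 0.0053144 = 0.01940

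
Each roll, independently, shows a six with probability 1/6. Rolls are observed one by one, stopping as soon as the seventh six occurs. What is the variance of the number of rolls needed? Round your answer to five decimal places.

210.00000

Y = total rolls until the seventh success; negative binomial with r=7, p=0.166667.
Var(Y) = r(1−p)/p² = 7·0.833333 / 0.166667² = 210.0000000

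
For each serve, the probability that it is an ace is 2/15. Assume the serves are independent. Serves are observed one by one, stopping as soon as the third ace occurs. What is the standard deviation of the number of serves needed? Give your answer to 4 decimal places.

12.0934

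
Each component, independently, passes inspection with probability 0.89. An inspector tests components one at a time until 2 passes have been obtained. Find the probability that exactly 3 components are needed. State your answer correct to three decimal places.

0.174

Y = trial on which the second success occurs; negative binomial, r=2, p=0.89.
P(Y=3) = C(2,1) · p^2 · (1−p)^1
= 2 · 0.7921 · 0.11 = 0.17426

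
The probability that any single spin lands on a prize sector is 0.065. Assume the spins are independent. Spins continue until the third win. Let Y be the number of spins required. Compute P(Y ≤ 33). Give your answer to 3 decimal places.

Finishing within 33 spins ⇔ at least 3 successes in the first 33. With X ~ Binomial(33, 0.065), P(Y ≤ 33) = 1 − P(X ≤ 2).
  k=0: C(33,0)·0.065^0·0.935^33 = 0.10884
  k=1: C(33,1)·0.065^1·0.935^32 = 0.24969
  k=2: C(33,2)·0.065^2·0.935^31 = 0.27773
1 − 0.63626 = 0.36374

0.364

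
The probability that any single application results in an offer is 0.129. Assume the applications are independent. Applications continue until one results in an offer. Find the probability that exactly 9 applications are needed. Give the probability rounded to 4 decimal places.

0.0427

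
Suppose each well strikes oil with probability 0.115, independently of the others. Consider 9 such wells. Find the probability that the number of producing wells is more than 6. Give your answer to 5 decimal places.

0.00001

X ~ Binomial(9, 0.115); P(X ≥ 7) = Σ C(9,k) p^k (1−p)^(9−k) over k:
  k=7: C(9,7)·0.115^7·0.885^2 = 0.0000075
  k=8: C(9,8)·0.115^8·0.885^1 = 0.0000002
  k=9: C(9,9)·0.115^9·0.885^0 = 0.0000000
Total = 0.0000077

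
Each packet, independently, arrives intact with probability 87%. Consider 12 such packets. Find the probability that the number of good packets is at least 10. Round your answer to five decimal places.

X ~ Binomial(12, 0.87); P(X ≥ 10) = Σ C(12,k) p^k (1−p)^(12−k) over k:
  k=10: C(12,10)·0.87^10·0.13^2 = 0.2770915
  k=11: C(12,11)·0.87^11·0.13^1 = 0.3371603
  k=12: C(12,12)·0.87^12·0.13^0 = 0.1880317
Total = 0.8022834

0.80228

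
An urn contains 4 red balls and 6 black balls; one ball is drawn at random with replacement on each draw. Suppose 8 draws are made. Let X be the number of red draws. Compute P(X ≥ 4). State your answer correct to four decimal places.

0.4059

X ~ Binomial(8, 0.40); P(X ≥ 4) = Σ C(8,k) p^k (1−p)^(8−k) over k:
  k=4: C(8,4)·0.40^4·0.60^4 = 0.232243
  k=5: C(8,5)·0.40^5·0.60^3 = 0.123863
  k=6: C(8,6)·0.40^6·0.60^2 = 0.041288
  k=7: C(8,7)·0.40^7·0.60^1 = 0.007864
  k=8: C(8,8)·0.40^8·0.60^0 = 0.000655
Total = 0.405914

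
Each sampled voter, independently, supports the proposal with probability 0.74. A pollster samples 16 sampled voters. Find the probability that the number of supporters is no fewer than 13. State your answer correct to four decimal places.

0.3697

X ~ Binomial(16, 0.74); P(X ≥ 13) = Σ C(16,k) p^k (1−p)^(16−k) over k:
  k=13: C(16,13)·0.74^13·0.26^3 = 0.196390
  k=14: C(16,14)·0.74^14·0.26^2 = 0.119777
  k=15: C(16,15)·0.74^15·0.26^1 = 0.045454
  k=16: C(16,16)·0.74^16·0.26^0 = 0.008086
Total = 0.369706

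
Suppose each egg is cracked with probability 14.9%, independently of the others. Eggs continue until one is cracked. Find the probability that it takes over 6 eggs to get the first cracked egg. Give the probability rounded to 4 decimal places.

Y = number of eggs to the first success; geometric, p = 0.149.
P(Y > 6) = P(first 6 all fail) = (1−p)^6 = 0.379820

0.3798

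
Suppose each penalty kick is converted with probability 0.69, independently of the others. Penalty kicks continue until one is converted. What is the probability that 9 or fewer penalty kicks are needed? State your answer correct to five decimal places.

0.99997

Y = number of penalty kicks to the first success; geometric, p = 0.69.
P(Y ≤ 9) = 1 − (1−p)^9 = 1 − 0.0000264 = 0.9999736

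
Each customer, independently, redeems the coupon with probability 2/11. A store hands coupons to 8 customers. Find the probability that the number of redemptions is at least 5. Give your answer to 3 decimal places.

X ~ Binomial(8, 0.181818); P(X ≥ 5) = Σ C(8,k) p^k (1−p)^(8−k) over k:
  k=5: C(8,5)·0.181818^5·0.818182^3 = 0.00609
  k=6: C(8,6)·0.181818^6·0.818182^2 = 0.00068
  k=7: C(8,7)·0.181818^7·0.818182^1 = 0.00004
  k=8: C(8,8)·0.181818^8·0.818182^0 = 0.00000
Total = 0.00682

0.007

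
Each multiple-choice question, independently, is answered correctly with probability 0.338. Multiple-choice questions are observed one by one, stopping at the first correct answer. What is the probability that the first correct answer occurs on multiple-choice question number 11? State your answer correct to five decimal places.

Geometric (trials to first success), p = 0.338.
P(Y = 11) = (1−p)^10 · p = 0.016165 · 0.338 = 0.0054638

0.00546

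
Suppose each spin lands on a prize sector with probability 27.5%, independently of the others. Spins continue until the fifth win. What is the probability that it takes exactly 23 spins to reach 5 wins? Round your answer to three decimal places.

0.035

Y = trial on which the fifth success occurs; negative binomial, r=5, p=0.275.
P(Y=23) = C(22,4) · p^5 · (1−p)^18
= 7315 · 0.0015728 · 0.0030626 = 0.03523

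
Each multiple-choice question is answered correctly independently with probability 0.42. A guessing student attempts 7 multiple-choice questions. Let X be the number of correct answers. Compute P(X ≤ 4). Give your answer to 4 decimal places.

X ~ Binomial(7, 0.42); P(X ≤ 4) = Σ C(7,k) p^k (1−p)^(7−k) over k:
  k=0: C(7,0)·0.42^0·0.58^7 = 0.022080
  k=1: C(7,1)·0.42^1·0.58^6 = 0.111922
  k=2: C(7,2)·0.42^2·0.58^5 = 0.243141
  k=3: C(7,3)·0.42^3·0.58^4 = 0.293446
  k=4: C(7,4)·0.42^4·0.58^3 = 0.212495
Total = 0.883084

0.8831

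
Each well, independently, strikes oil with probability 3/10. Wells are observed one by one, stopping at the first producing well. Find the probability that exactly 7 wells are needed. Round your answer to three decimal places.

0.035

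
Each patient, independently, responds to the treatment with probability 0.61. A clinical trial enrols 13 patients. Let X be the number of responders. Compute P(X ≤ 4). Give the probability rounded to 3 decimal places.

0.027

X ~ Binomial(13, 0.61); P(X ≤ 4) = Σ C(13,k) p^k (1−p)^(13−k) over k:
  k=0: C(13,0)·0.61^0·0.39^13 = 0.00000
  k=1: C(13,1)·0.61^1·0.39^12 = 0.00010
  k=2: C(13,2)·0.61^2·0.39^11 = 0.00092
  k=3: C(13,3)·0.61^3·0.39^10 = 0.00528
  k=4: C(13,4)·0.61^4·0.39^9 = 0.02066
Total = 0.02697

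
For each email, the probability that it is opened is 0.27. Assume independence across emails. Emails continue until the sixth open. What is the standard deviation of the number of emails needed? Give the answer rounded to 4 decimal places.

7.7513

Y = total emails until the sixth success; negative binomial with r=6, p=0.27.
SD(Y) = √[r(1−p)/p²] = √(60.082305) = 7.751278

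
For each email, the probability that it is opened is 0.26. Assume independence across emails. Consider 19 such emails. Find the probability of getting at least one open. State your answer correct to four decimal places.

0.9967

P(at least one) = 1 − P(none) = 1 − (1 − 0.26)^19
= 1 − 0.003276 = 0.996724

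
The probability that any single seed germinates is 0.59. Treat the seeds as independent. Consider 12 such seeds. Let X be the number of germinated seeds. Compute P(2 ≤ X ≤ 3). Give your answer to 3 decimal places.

X ~ Binomial(12, 0.59); P(2 ≤ X ≤ 3) = Σ C(12,k) p^k (1−p)^(12−k) over k:
  k=2: C(12,2)·0.59^2·0.41^10 = 0.00308
  k=3: C(12,3)·0.59^3·0.41^9 = 0.01479
Total = 0.01788

0.018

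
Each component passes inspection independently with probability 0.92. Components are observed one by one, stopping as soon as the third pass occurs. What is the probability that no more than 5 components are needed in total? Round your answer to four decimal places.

Finishing within 5 components ⇔ at least 3 successes in the first 5. With X ~ Binomial(5, 0.92), P(Y ≤ 5) = 1 − P(X ≤ 2).
  k=0: C(5,0)·0.92^0·0.08^5 = 0.000003
  k=1: C(5,1)·0.92^1·0.08^4 = 0.000188
  k=2: C(5,2)·0.92^2·0.08^3 = 0.004334
1 − 0.004525 = 0.995475

0.9955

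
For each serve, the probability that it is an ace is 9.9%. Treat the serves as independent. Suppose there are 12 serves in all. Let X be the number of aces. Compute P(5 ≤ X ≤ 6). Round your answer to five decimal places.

X ~ Binomial(12, 0.099); P(5 ≤ X ≤ 6) = Σ C(12,k) p^k (1−p)^(12−k) over k:
  k=5: C(12,5)·0.099^5·0.901^7 = 0.0036306
  k=6: C(12,6)·0.099^6·0.901^6 = 0.0004654
Total = 0.0040960

0.00410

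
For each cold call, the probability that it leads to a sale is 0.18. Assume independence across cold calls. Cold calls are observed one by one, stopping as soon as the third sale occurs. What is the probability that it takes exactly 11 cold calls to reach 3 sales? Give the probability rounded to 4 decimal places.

0.0536

Y = trial on which the third success occurs; negative binomial, r=3, p=0.18.
P(Y=11) = C(10,2) · p^3 · (1−p)^8
= 45 · 0.005832 · 0.20441 = 0.053646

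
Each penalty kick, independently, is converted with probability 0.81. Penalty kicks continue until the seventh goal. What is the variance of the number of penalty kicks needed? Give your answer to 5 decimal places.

2.02713

Y = total penalty kicks until the seventh success; negative binomial with r=7, p=0.81.
Var(Y) = r(1−p)/p² = 7·0.19 / 0.81² = 2.0271300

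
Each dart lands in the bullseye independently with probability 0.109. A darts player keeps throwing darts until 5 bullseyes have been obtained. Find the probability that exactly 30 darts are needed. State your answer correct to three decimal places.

Y = trial on which the fifth success occurs; negative binomial, r=5, p=0.109.
P(Y=30) = C(29,4) · p^5 · (1−p)^25
= 23751 · 1.5386e-05 · 0.05584 = 0.02041

0.020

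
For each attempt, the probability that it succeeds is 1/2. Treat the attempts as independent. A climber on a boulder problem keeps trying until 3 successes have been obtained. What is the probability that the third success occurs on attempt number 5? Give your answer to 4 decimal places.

Y = trial on which the third success occurs; negative binomial, r=3, p=0.50.
P(Y=5) = C(4,2) · p^3 · (1−p)^2
= 6 · 0.125 · 0.25 = 0.187500

0.1875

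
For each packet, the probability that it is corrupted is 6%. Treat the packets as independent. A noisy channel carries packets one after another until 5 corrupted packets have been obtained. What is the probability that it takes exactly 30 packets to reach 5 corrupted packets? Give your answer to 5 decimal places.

Y = trial on which the fifth success occurs; negative binomial, r=5, p=0.06.
P(Y=30) = C(29,4) · p^5 · (1−p)^25
= 23751 · 7.776e-07 · 0.21291 = 0.0039322

0.00393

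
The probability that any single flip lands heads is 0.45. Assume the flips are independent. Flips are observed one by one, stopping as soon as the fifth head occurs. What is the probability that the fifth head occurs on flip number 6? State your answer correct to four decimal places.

0.0507

Y = trial on which the fifth success occurs; negative binomial, r=5, p=0.45.
P(Y=6) = C(5,4) · p^5 · (1−p)^1
= 5 · 0.018453 · 0.55 = 0.050745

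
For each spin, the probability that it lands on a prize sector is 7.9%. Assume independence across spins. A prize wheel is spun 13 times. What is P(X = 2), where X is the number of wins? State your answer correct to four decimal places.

0.1969

X ~ Binomial(n=13, p=0.079).
P(X=2) = C(13,2) · p^2 · (1−p)^11
= 78 · 0.006241 · 0.40444 = 0.196881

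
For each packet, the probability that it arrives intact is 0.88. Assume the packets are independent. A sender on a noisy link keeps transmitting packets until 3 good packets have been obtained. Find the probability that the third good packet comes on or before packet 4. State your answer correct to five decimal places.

0.92680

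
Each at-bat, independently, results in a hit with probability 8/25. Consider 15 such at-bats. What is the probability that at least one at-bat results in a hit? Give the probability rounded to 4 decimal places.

P(at least one) = 1 − P(none) = 1 − (1 − 0.32)^15
= 1 − 0.003074 = 0.996926

0.9969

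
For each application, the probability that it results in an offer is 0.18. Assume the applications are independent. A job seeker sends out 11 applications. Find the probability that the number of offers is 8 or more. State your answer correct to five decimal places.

X ~ Binomial(11, 0.18); P(X ≥ 8) = Σ C(11,k) p^k (1−p)^(11−k) over k:
  k=8: C(11,8)·0.18^8·0.82^3 = 0.0001003
  k=9: C(11,9)·0.18^9·0.82^2 = 0.0000073
  k=10: C(11,10)·0.18^10·0.82^1 = 0.0000003
  k=11: C(11,11)·0.18^11·0.82^0 = 0.0000000
Total = 0.0001079

0.00011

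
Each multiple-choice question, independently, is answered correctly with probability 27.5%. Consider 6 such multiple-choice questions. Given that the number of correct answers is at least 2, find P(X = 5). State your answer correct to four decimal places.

X ~ Binomial(6, 0.275). Want P(X=5 | X≥2) = P(X=5) / P(X≥2).
P(X=5) = C(6,5)·0.275^5·0.725^1 = 0.006842
P(X≥2) = 1 − 0.145221 − 0.330502 = 0.524278
Ratio = 0.006842 / 0.524278 = 0.013049

0.0130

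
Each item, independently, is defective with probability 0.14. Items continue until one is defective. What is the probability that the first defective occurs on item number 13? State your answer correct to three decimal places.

Geometric (trials to first success), p = 0.14.
P(Y = 13) = (1−p)^12 · p = 0.16367 · 0.14 = 0.02291

0.023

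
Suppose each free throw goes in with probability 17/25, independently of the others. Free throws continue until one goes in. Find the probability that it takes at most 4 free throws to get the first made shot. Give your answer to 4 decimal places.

0.9895

Y = number of free throws to the first success; geometric, p = 0.68.
P(Y ≤ 4) = 1 − (1−p)^4 = 1 − 0.010486 = 0.989514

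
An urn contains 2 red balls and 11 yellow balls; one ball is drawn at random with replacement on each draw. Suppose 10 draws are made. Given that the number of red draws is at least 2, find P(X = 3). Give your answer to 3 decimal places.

X ~ Binomial(10, 0.153846). Want P(X=3 | X≥2) = P(X=3) / P(X≥2).
P(X=3) = C(10,3)·0.153846^3·0.846154^7 = 0.13570
P(X≥2) = 1 − 0.18815 − 0.34208 = 0.46977
Ratio = 0.13570 / 0.46977 = 0.28887

0.289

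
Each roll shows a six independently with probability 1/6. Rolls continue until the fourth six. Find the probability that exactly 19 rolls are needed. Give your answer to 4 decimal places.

0.0409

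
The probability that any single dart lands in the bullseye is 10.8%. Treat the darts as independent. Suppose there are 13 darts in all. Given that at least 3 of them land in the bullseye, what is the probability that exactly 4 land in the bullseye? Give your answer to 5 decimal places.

X ~ Binomial(13, 0.108). Want P(X=4 | X≥3) = P(X=4) / P(X≥3).
P(X=4) = C(13,4)·0.108^4·0.892^9 = 0.0347764
P(X≥3) = 1 − 0.2263305 − 0.3562422 − 0.2587948 = 0.1586325
Ratio = 0.0347764 / 0.1586325 = 0.2192262

0.21923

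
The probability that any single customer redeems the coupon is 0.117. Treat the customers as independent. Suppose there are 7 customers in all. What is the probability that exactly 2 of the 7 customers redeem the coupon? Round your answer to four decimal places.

X ~ Binomial(n=7, p=0.117).
P(X=2) = C(7,2) · p^2 · (1−p)^5
= 21 · 0.013689 · 0.53679 = 0.154310

0.1543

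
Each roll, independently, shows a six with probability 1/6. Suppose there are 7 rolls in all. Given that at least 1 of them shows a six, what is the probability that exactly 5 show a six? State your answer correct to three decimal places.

X ~ Binomial(7, 0.166667). Want P(X=5 | X≥1) = P(X=5) / P(X≥1).
P(X=5) = C(7,5)·0.166667^5·0.833333^2 = 0.00188
P(X≥1) = 1 − 0.27908 = 0.72092
Ratio = 0.00188 / 0.72092 = 0.00260

0.003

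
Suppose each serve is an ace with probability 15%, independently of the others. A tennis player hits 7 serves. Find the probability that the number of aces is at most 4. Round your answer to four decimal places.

0.9988

X ~ Binomial(7, 0.15); P(X ≤ 4) = Σ C(7,k) p^k (1−p)^(7−k) over k:
  k=0: C(7,0)·0.15^0·0.85^7 = 0.320577
  k=1: C(7,1)·0.15^1·0.85^6 = 0.396007
  k=2: C(7,2)·0.15^2·0.85^5 = 0.209651
  k=3: C(7,3)·0.15^3·0.85^4 = 0.061662
  k=4: C(7,4)·0.15^4·0.85^3 = 0.010882
Total = 0.998778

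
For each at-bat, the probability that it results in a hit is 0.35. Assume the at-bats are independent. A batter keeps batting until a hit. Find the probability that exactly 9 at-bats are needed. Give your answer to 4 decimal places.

0.0112

Geometric (trials to first success), p = 0.35.
P(Y = 9) = (1−p)^8 · p = 0.031864 · 0.35 = 0.011153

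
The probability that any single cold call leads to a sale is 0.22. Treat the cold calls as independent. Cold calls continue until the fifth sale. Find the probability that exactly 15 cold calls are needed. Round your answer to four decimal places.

0.0430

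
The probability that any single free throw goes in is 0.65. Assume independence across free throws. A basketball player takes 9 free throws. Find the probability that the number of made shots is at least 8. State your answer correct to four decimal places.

X ~ Binomial(9, 0.65); P(X ≥ 8) = Σ C(9,k) p^k (1−p)^(9−k) over k:
  k=8: C(9,8)·0.65^8·0.35^1 = 0.100373
  k=9: C(9,9)·0.65^9·0.35^0 = 0.020712
Total = 0.121085

0.1211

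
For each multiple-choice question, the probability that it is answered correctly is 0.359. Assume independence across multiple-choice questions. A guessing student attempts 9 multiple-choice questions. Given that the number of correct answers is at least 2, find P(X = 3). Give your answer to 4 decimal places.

X ~ Binomial(9, 0.359). Want P(X=3 | X≥2) = P(X=3) / P(X≥2).
P(X=3) = C(9,3)·0.359^3·0.641^6 = 0.269594
P(X≥2) = 1 − 0.018269 − 0.092088 = 0.889643
Ratio = 0.269594 / 0.889643 = 0.303037

0.3030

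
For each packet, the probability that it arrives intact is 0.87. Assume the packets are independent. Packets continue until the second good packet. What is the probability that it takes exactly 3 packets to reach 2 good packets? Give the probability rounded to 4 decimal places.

Y = trial on which the second success occurs; negative binomial, r=2, p=0.87.
P(Y=3) = C(2,1) · p^2 · (1−p)^1
= 2 · 0.7569 · 0.13 = 0.196794

0.1968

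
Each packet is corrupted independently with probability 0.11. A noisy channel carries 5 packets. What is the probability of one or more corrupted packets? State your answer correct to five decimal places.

P(at least one) = 1 − P(none) = 1 − (1 − 0.11)^5
= 1 − 0.5584059 = 0.4415941

0.44159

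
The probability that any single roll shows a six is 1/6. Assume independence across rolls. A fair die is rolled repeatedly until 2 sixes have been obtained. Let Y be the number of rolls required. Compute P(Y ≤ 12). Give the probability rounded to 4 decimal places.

0.6187

Finishing within 12 rolls ⇔ at least 2 successes in the first 12. With X ~ Binomial(12, 0.166667), P(Y ≤ 12) = 1 − P(X ≤ 1).
  k=0: C(12,0)·0.166667^0·0.833333^12 = 0.112157
  k=1: C(12,1)·0.166667^1·0.833333^11 = 0.269176
1 − 0.381333 = 0.618667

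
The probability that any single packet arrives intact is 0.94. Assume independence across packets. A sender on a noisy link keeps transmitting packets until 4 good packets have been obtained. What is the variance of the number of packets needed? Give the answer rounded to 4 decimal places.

0.2716

Y = total packets until the fourth success; negative binomial with r=4, p=0.94.
Var(Y) = r(1−p)/p² = 4·0.06 / 0.94² = 0.271616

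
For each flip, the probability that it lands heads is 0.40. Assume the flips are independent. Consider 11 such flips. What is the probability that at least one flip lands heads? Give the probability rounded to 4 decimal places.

P(at least one) = 1 − P(none) = 1 − (1 − 0.40)^11
= 1 − 0.003628 = 0.996372

0.9964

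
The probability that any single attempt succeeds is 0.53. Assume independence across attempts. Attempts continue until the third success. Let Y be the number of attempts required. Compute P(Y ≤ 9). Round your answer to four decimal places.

0.9363

Finishing within 9 attempts ⇔ at least 3 successes in the first 9. With X ~ Binomial(9, 0.53), P(Y ≤ 9) = 1 − P(X ≤ 2).
  k=0: C(9,0)·0.53^0·0.47^9 = 0.001119
  k=1: C(9,1)·0.53^1·0.47^8 = 0.011358
  k=2: C(9,2)·0.53^2·0.47^7 = 0.051232
1 − 0.063709 = 0.936291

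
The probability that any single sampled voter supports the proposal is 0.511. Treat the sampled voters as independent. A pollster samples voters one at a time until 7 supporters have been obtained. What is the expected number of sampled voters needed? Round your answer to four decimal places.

13.6986

Y = total sampled voters until the seventh success; negative binomial with r=7, p=0.511.
E[Y] = r / p = 7 / 0.511 = 13.698630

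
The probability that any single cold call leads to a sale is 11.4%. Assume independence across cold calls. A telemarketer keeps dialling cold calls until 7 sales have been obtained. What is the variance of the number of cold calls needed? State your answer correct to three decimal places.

477.224

Y = total cold calls until the seventh success; negative binomial with r=7, p=0.114.
Var(Y) = r(1−p)/p² = 7·0.886 / 0.114² = 477.22376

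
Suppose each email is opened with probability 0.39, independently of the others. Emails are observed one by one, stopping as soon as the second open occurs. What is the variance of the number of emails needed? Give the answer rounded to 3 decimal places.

8.021

Y = total emails until the second success; negative binomial with r=2, p=0.39.
Var(Y) = r(1−p)/p² = 2·0.61 / 0.39² = 8.02104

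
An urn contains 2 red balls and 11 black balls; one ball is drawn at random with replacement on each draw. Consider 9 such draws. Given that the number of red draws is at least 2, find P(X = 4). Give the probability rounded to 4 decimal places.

X ~ Binomial(9, 0.153846). Want P(X=4 | X≥2) = P(X=4) / P(X≥2).
P(X=4) = C(9,4)·0.153846^4·0.846154^5 = 0.030617
P(X≥2) = 1 − 0.222354 − 0.363851 = 0.413795
Ratio = 0.030617 / 0.413795 = 0.073991

0.0740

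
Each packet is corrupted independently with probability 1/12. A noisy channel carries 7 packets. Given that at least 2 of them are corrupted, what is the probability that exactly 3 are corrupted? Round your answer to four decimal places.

0.1299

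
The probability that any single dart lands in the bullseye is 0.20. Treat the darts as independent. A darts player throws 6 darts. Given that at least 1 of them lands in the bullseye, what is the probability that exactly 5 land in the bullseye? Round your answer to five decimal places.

0.00208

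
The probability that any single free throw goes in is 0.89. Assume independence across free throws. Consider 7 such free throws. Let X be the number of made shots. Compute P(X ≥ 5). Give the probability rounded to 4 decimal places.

0.9669

X ~ Binomial(7, 0.89); P(X ≥ 5) = Σ C(7,k) p^k (1−p)^(7−k) over k:
  k=5: C(7,5)·0.89^5·0.11^2 = 0.141891
  k=6: C(7,6)·0.89^6·0.11^1 = 0.382676
  k=7: C(7,7)·0.89^7·0.11^0 = 0.442313
Total = 0.966880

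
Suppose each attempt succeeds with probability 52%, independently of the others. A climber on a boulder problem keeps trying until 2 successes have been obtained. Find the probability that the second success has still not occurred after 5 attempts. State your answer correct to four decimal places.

0.1635

Needing more than 5 attempts ⇔ fewer than 2 successes in the first 5. With X ~ Binomial(5, 0.52), P(Y > 5) = P(X ≤ 1).
  k=0: C(5,0)·0.52^0·0.48^5 = 0.025480
  k=1: C(5,1)·0.52^1·0.48^4 = 0.138019
P(X ≤ 1) = 0.163499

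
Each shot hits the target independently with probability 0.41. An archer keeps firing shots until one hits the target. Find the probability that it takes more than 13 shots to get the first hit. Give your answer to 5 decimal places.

0.00105

Y = number of shots to the first success; geometric, p = 0.41.
P(Y > 13) = P(first 13 all fail) = (1−p)^13 = 0.0010497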